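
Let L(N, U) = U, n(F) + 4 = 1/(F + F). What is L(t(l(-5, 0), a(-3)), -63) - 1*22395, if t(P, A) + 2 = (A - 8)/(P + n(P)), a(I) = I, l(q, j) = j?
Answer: -22458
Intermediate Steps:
n(F) = -4 + 1/(2*F) (n(F) = -4 + 1/(F + F) = -4 + 1/(2*F))
t(P, A) = -2 + (-8 + A)/(-4 + P + 1/(2*P)) (t(P, A) = -2 + (A - 8)/(P + (-4 + 1/(2*P))) = -2 + (-8 + A)/(-4 + P + 1/(2*P)))
L(t(l(-5, 0), a(-3)), -63) - 1*22395 = -63 - 1*22395 = -63 - 22395 = -22458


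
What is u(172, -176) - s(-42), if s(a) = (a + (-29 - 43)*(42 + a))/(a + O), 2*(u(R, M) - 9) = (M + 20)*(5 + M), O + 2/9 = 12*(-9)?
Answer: 9022383/676 ≈ 13347.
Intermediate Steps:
O = -974/9 (O = -2/9 + 12*(-9) = -2/9 - 108 = -974/9 ≈ -108.22)
u(R, M) = 9 + (5 + M)*(20 + M)/2 (u(R, M) = 9 + ((M + 20)*(5 + M))/2 = 9 + ((20 + M)*(5 + M))/2 = 9 + ((5 + M)*(20 + M))/2 = 9 + (5 + M)*(20 + M)/2)
s(a) = (-3024 - 71*a)/(-974/9 + a) (s(a) = (a + (-29 - 43)*(42 + a))/(a - 974/9) = (a - 72*(42 + a))/(-974/9 + a) = (a + (-3024 - 72*a))/(-974/9 + a) = (-3024 - 71*a)/(-974/9 + a))
u(172, -176) - s(-42) = (59 + (½)*(-176)² + (25/2)*(-176)) - 9*(-3024 - 71*(-42))/(-974 + 9*(-42)) = (59 + (½)*30976 - 2200) - 9*(-3024 + 2982)/(-974 - 378) = (59 + 15488 - 2200) - 9*(-42)/(-1352) = 13347 - 9*(-1)*(-42)/1352 = 13347 - 1*189/676 = 13347 - 189/676 = 9022383/676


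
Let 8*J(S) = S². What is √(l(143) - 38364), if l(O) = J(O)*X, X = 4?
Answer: I*√112558/2 ≈ 167.75*I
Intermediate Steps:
J(S) = S²/8
l(O) = O²/2 (l(O) = (O²/8)*4 = O²/2)
√(l(143) - 38364) = √((½)*143² - 38364) = √((½)*20449 - 38364) = √(20449/2 - 38364) = √(-56279/2) = I*√112558/2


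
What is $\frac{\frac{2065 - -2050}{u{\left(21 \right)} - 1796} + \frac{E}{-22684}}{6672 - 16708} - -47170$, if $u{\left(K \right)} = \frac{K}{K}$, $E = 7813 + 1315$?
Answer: $\frac{963786030615151}{20432182004} \approx 47170.0$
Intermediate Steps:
$E = 9128$
$u{\left(K \right)} = 1$
$\frac{\frac{2065 - -2050}{u{\left(21 \right)} - 1796} + \frac{E}{-22684}}{6672 - 16708} - -47170 = \frac{\frac{2065 - -2050}{1 - 1796} + \frac{9128}{-22684}}{6672 - 16708} - -47170 = \frac{\frac{2065 + \left(-2437 + 4487\right)}{-1795} + 9128 \left(- \frac{1}{22684}\right)}{-10036} + 47170 = \left(\left(2065 + 2050\right) \left(- \frac{1}{1795}\right) - \frac{2282}{5671}\right) \left(- \frac{1}{10036}\right) + 47170 = \left(4115 \left(- \frac{1}{1795}\right) - \frac{2282}{5671}\right) \left(- \frac{1}{10036}\right) + 47170 = \left(- \frac{823}{359} - \frac{2282}{5671}\right) \left(- \frac{1}{10036}\right) + 47170 = \left(- \frac{5486471}{2035889}\right) \left(- \frac{1}{10036}\right) + 47170 = \frac{5486471}{20432182004} + 47170 = \frac{963786030615151}{20432182004}$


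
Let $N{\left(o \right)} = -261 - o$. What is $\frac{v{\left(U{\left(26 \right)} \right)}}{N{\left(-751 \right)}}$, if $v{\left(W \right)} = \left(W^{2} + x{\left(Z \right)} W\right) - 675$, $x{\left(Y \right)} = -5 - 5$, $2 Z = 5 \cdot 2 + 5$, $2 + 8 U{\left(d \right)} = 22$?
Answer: $- \frac{555}{392} \approx -1.4158$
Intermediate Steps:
$U{\left(d \right)} = \frac{5}{2}$ ($U{\left(d \right)} = - \frac{1}{4} + \frac{1}{8} \cdot 22 = - \frac{1}{4} + \frac{11}{4} = \frac{5}{2}$)
$Z = \frac{15}{2}$ ($Z = \frac{5 \cdot 2 + 5}{2} = \frac{10 + 5}{2} = \frac{1}{2} \cdot 15 = \frac{15}{2} \approx 7.5$)
$x{\left(Y \right)} = -10$
$v{\left(W \right)} = -675 + W^{2} - 10 W$ ($v{\left(W \right)} = \left(W^{2} - 10 W\right) - 675 = -675 + W^{2} - 10 W$)
$\frac{v{\left(U{\left(26 \right)} \right)}}{N{\left(-751 \right)}} = \frac{-675 + \left(\frac{5}{2}\right)^{2} - 25}{-261 - -751} = \frac{-675 + \frac{25}{4} - 25}{-261 + 751} = - \frac{2775}{4 \cdot 490} = \left(- \frac{2775}{4}\right) \frac{1}{490} = - \frac{555}{392}$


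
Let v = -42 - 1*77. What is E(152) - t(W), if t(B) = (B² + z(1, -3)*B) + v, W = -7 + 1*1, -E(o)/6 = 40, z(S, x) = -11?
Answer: -223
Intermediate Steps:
v = -119 (v = -42 - 77 = -119)
E(o) = -240 (E(o) = -6*40 = -240)
W = -6 (W = -7 + 1 = -6)
t(B) = -119 + B² - 11*B (t(B) = (B² - 11*B) - 119 = -119 + B² - 11*B)
E(152) - t(W) = -240 - (-119 + (-6)² - 11*(-6)) = -240 - (-119 + 36 + 66) = -240 - 1*(-17) = -240 + 17 = -223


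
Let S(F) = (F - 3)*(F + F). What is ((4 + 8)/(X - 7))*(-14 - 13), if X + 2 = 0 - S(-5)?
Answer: 324/89 ≈ 3.6404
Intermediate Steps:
S(F) = 2*F*(-3 + F) (S(F) = (-3 + F)*(2*F) = 2*F*(-3 + F))
X = -82 (X = -2 + (0 - 2*(-5)*(-3 - 5)) = -2 + (0 - 2*(-5)*(-8)) = -2 + (0 - 1*80) = -2 + (0 - 80) = -2 - 80 = -82)
((4 + 8)/(X - 7))*(-14 - 13) = ((4 + 8)/(-82 - 7))*(-14 - 13) = (12/(-89))*(-27) = (12*(-1/89))*(-27) = -12/89*(-27) = 324/89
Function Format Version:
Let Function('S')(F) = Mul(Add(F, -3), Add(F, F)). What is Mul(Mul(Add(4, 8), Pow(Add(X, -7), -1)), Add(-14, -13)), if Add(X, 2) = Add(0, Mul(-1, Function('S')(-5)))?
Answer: Rational(324, 89) ≈ 3.6404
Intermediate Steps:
Function('S')(F) = Mul(2, F, Add(-3, F)) (Function('S')(F) = Mul(Add(-3, F), Mul(2, F)) = Mul(2, F, Add(-3, F)))
X = -82 (X = Add(-2, Add(0, Mul(-1, Mul(2, -5, Add(-3, -5))))) = Add(-2, Add(0, Mul(-1, Mul(2, -5, -8)))) = Add(-2, Add(0, Mul(-1, 80))) = Add(-2, Add(0, -80)) = Add(-2, -80) = -82)
Mul(Mul(Add(4, 8), Pow(Add(X, -7), -1)), Add(-14, -13)) = Mul(Mul(Add(4, 8), Pow(Add(-82, -7), -1)), Add(-14, -13)) = Mul(Mul(12, Pow(-89, -1)), -27) = Mul(Mul(12, Rational(-1, 89)), -27) = Mul(Rational(-12, 89), -27) = Rational(324, 89)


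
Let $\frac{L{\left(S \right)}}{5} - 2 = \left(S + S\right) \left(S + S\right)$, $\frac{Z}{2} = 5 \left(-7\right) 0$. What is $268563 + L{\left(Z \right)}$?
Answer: $268573$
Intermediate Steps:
$Z = 0$ ($Z = 2 \cdot 5 \left(-7\right) 0 = 2 \left(\left(-35\right) 0\right) = 2 \cdot 0 = 0$)
$L{\left(S \right)} = 10 + 20 S^{2}$ ($L{\left(S \right)} = 10 + 5 \left(S + S\right) \left(S + S\right) = 10 + 5 \cdot 2 S 2 S = 10 + 5 \cdot 4 S^{2} = 10 + 20 S^{2}$)
$268563 + L{\left(Z \right)} = 268563 + \left(10 + 20 \cdot 0^{2}\right) = 268563 + \left(10 + 20 \cdot 0\right) = 268563 + \left(10 + 0\right) = 268563 + 10 = 268573$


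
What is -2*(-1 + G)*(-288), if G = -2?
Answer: -1728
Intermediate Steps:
-2*(-1 + G)*(-288) = -2*(-1 - 2)*(-288) = -2*(-3)*(-288) = 6*(-288) = -1728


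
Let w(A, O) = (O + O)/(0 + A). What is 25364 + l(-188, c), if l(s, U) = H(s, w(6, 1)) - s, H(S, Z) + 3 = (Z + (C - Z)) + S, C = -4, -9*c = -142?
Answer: 25357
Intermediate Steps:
c = 142/9 (c = -⅑*(-142) = 142/9 ≈ 15.778)
w(A, O) = 2*O/A (w(A, O) = (2*O)/A = 2*O/A)
H(S, Z) = -7 + S (H(S, Z) = -3 + ((Z + (-4 - Z)) + S) = -3 + (-4 + S) = -7 + S)
l(s, U) = -7 (l(s, U) = (-7 + s) - s = -7)
25364 + l(-188, c) = 25364 - 7 = 25357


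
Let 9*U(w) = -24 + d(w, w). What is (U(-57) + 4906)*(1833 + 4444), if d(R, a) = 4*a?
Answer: 30619206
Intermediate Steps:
U(w) = -8/3 + 4*w/9 (U(w) = (-24 + 4*w)/9 = -8/3 + 4*w/9)
(U(-57) + 4906)*(1833 + 4444) = ((-8/3 + (4/9)*(-57)) + 4906)*(1833 + 4444) = ((-8/3 - 76/3) + 4906)*6277 = (-28 + 4906)*6277 = 4878*6277 = 30619206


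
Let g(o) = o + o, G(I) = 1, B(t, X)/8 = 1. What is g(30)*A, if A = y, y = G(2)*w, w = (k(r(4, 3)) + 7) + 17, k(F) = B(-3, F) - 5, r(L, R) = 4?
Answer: 1620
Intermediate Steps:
B(t, X) = 8 (B(t, X) = 8*1 = 8)
k(F) = 3 (k(F) = 8 - 5 = 3)
g(o) = 2*o
w = 27 (w = (3 + 7) + 17 = 10 + 17 = 27)
y = 27 (y = 1*27 = 27)
A = 27
g(30)*A = (2*30)*27 = 60*27 = 1620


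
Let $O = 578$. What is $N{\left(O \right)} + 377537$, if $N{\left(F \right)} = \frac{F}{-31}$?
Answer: $\frac{11703069}{31} \approx 3.7752 \cdot 10^{5}$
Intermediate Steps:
$N{\left(F \right)} = - \frac{F}{31}$ ($N{\left(F \right)} = F \left(- \frac{1}{31}\right) = - \frac{F}{31}$)
$N{\left(O \right)} + 377537 = \left(- \frac{1}{31}\right) 578 + 377537 = - \frac{578}{31} + 377537 = \frac{11703069}{31}$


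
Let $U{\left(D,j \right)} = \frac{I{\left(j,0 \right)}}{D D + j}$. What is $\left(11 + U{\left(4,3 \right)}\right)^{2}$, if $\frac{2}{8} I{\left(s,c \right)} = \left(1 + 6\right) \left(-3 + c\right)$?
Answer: $\frac{15625}{361} \approx 43.283$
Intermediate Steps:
$I{\left(s,c \right)} = -84 + 28 c$ ($I{\left(s,c \right)} = 4 \left(1 + 6\right) \left(-3 + c\right) = 4 \cdot 7 \left(-3 + c\right) = 4 \left(-21 + 7 c\right) = -84 + 28 c$)
$U{\left(D,j \right)} = - \frac{84}{j + D^{2}}$ ($U{\left(D,j \right)} = \frac{-84 + 28 \cdot 0}{D D + j} = \frac{-84 + 0}{D^{2} + j} = - \frac{84}{j + D^{2}}$)
$\left(11 + U{\left(4,3 \right)}\right)^{2} = \left(11 - \frac{84}{3 + 4^{2}}\right)^{2} = \left(11 - \frac{84}{3 + 16}\right)^{2} = \left(11 - \frac{84}{19}\right)^{2} = \left(\frac{125}{19}\right)^{2} = \frac{15625}{361}$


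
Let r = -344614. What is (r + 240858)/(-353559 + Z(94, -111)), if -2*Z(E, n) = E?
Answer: 51878/176803 ≈ 0.29342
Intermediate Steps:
Z(E, n) = -E/2
(r + 240858)/(-353559 + Z(94, -111)) = (-344614 + 240858)/(-353559 - ½*94) = -103756/(-353559 - 47) = -103756/(-353606) = -103756*(-1/353606) = 51878/176803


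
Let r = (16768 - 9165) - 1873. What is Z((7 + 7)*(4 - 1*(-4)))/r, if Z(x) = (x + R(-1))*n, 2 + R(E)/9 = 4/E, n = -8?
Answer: -232/2865 ≈ -0.080977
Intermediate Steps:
r = 5730 (r = 7603 - 1873 = 5730)
R(E) = -18 + 36/E (R(E) = -18 + 9*(4/E) = -18 + 36/E)
Z(x) = 432 - 8*x (Z(x) = (x + (-18 + 36/(-1)))*(-8) = (x + (-18 + 36*(-1)))*(-8) = (x + (-18 - 36))*(-8) = (x - 54)*(-8) = (-54 + x)*(-8) = 432 - 8*x)
Z((7 + 7)*(4 - 1*(-4)))/r = (432 - 8*(7 + 7)*(4 - 1*(-4)))/5730 = (432 - 112*(4 + 4))*(1/5730) = (432 - 112*8)*(1/5730) = (432 - 8*112)*(1/5730) = (432 - 896)*(1/5730) = -464*1/5730 = -232/2865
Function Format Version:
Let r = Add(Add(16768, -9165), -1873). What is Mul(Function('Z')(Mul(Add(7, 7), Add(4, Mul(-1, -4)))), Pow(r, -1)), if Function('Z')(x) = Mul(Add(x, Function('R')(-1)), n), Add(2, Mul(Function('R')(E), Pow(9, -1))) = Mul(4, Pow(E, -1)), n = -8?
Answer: Rational(-232, 2865) ≈ -0.080977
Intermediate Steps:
r = 5730 (r = Add(7603, -1873) = 5730)
Function('R')(E) = Add(-18, Mul(36, Pow(E, -1))) (Function('R')(E) = Add(-18, Mul(9, Mul(4, Pow(E, -1)))) = Add(-18, Mul(36, Pow(E, -1))))
Function('Z')(x) = Add(432, Mul(-8, x)) (Function('Z')(x) = Mul(Add(x, Add(-18, Mul(36, Pow(-1, -1)))), -8) = Mul(Add(x, Add(-18, Mul(36, -1))), -8) = Mul(Add(x, Add(-18, -36)), -8) = Mul(Add(x, -54), -8) = Mul(Add(-54, x), -8) = Add(432, Mul(-8, x)))
Mul(Function('Z')(Mul(Add(7, 7), Add(4, Mul(-1, -4)))), Pow(r, -1)) = Mul(Add(432, Mul(-8, Mul(Add(7, 7), Add(4, Mul(-1, -4))))), Pow(5730, -1)) = Mul(Add(432, Mul(-8, Mul(14, Add(4, 4)))), Rational(1, 5730)) = Mul(Add(432, Mul(-8, Mul(14, 8))), Rational(1, 5730)) = Mul(Add(432, Mul(-8, 112)), Rational(1, 5730)) = Mul(Add(432, -896), Rational(1, 5730)) = Mul(-464, Rational(1, 5730)) = Rational(-232, 2865)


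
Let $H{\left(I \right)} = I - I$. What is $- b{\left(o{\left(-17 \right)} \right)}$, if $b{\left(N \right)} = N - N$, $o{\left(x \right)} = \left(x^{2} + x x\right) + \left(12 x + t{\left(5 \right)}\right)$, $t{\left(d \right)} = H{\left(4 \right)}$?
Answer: $0$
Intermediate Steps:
$H{\left(I \right)} = 0$
$t{\left(d \right)} = 0$
$o{\left(x \right)} = 2 x^{2} + 12 x$ ($o{\left(x \right)} = \left(x^{2} + x x\right) + \left(12 x + 0\right) = \left(x^{2} + x^{2}\right) + 12 x = 2 x^{2} + 12 x$)
$b{\left(N \right)} = 0$
$- b{\left(o{\left(-17 \right)} \right)} = \left(-1\right) 0 = 0$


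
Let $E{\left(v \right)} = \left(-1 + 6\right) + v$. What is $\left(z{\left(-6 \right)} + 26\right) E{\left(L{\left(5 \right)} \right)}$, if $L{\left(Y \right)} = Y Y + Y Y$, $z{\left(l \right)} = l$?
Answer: $1100$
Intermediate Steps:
$L{\left(Y \right)} = 2 Y^{2}$ ($L{\left(Y \right)} = Y^{2} + Y^{2} = 2 Y^{2}$)
$E{\left(v \right)} = 5 + v$
$\left(z{\left(-6 \right)} + 26\right) E{\left(L{\left(5 \right)} \right)} = \left(-6 + 26\right) \left(5 + 2 \cdot 5^{2}\right) = 20 \left(5 + 2 \cdot 25\right) = 20 \left(5 + 50\right) = 20 \cdot 55 = 1100$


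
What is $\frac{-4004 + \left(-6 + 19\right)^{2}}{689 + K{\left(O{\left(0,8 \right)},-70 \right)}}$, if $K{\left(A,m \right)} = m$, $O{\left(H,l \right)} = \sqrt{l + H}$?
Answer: $- \frac{3835}{619} \approx -6.1955$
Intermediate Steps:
$O{\left(H,l \right)} = \sqrt{H + l}$
$\frac{-4004 + \left(-6 + 19\right)^{2}}{689 + K{\left(O{\left(0,8 \right)},-70 \right)}} = \frac{-4004 + \left(-6 + 19\right)^{2}}{689 - 70} = \frac{-4004 + 13^{2}}{619} = \left(-4004 + 169\right) \frac{1}{619} = \left(-3835\right) \frac{1}{619} = - \frac{3835}{619}$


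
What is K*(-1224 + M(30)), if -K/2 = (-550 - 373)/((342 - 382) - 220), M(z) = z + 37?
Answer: 82147/10 ≈ 8214.7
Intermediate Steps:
M(z) = 37 + z
K = -71/10 (K = -2*(-550 - 373)/((342 - 382) - 220) = -(-1846)/(-40 - 220) = -(-1846)/(-260) = -(-1846)*(-1)/260 = -2*71/20 = -71/10 ≈ -7.1000)
K*(-1224 + M(30)) = -71*(-1224 + (37 + 30))/10 = -71*(-1224 + 67)/10 = -71/10*(-1157) = 82147/10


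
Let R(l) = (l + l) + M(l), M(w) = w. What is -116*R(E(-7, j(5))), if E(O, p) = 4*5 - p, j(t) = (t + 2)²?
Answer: 10092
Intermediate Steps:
j(t) = (2 + t)²
E(O, p) = 20 - p
R(l) = 3*l (R(l) = (l + l) + l = 2*l + l = 3*l)
-116*R(E(-7, j(5))) = -348*(20 - (2 + 5)²) = -348*(20 - 1*7²) = -348*(20 - 1*49) = -348*(20 - 49) = -348*(-29) = -116*(-87) = 10092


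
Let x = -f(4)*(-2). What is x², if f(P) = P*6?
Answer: 2304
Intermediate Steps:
f(P) = 6*P
x = 48 (x = -6*4*(-2) = -1*24*(-2) = -24*(-2) = 48)
x² = 48² = 2304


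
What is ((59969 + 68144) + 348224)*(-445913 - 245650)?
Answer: -329417044731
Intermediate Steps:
((59969 + 68144) + 348224)*(-445913 - 245650) = (128113 + 348224)*(-691563) = 476337*(-691563) = -329417044731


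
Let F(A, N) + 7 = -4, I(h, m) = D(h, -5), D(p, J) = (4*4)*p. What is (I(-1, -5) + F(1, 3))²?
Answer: 729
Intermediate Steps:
D(p, J) = 16*p
I(h, m) = 16*h
F(A, N) = -11 (F(A, N) = -7 - 4 = -11)
(I(-1, -5) + F(1, 3))² = (16*(-1) - 11)² = (-16 - 11)² = (-27)² = 729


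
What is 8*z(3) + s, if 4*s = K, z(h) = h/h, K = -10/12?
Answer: 187/24 ≈ 7.7917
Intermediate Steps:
K = -5/6 (K = -10*1/12 = -5/6 ≈ -0.83333)
z(h) = 1
s = -5/24 (s = (1/4)*(-5/6) = -5/24 ≈ -0.20833)
8*z(3) + s = 8*1 - 5/24 = 8 - 5/24 = 187/24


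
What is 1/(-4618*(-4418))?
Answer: 1/20402324 ≈ 4.9014e-8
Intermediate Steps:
1/(-4618*(-4418)) = -1/4618*(-1/4418) = 1/20402324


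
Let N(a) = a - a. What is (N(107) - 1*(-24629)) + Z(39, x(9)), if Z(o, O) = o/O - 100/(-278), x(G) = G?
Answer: 10272250/417 ≈ 24634.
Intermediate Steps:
Z(o, O) = 50/139 + o/O (Z(o, O) = o/O - 100*(-1/278) = o/O + 50/139 = 50/139 + o/O)
N(a) = 0
(N(107) - 1*(-24629)) + Z(39, x(9)) = (0 - 1*(-24629)) + (50/139 + 39/9) = (0 + 24629) + (50/139 + 39*(⅑)) = 24629 + (50/139 + 13/3) = 24629 + 1957/417 = 10272250/417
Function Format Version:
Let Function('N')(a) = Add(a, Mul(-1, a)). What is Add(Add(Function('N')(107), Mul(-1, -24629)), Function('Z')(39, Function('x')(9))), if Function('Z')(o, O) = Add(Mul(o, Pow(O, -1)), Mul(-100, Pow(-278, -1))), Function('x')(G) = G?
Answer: Rational(10272250, 417) ≈ 24634.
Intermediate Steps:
Function('Z')(o, O) = Add(Rational(50, 139), Mul(o, Pow(O, -1))) (Function('Z')(o, O) = Add(Mul(o, Pow(O, -1)), Mul(-100, Rational(-1, 278))) = Add(Mul(o, Pow(O, -1)), Rational(50, 139)) = Add(Rational(50, 139), Mul(o, Pow(O, -1))))
Function('N')(a) = 0
Add(Add(Function('N')(107), Mul(-1, -24629)), Function('Z')(39, Function('x')(9))) = Add(Add(0, Mul(-1, -24629)), Add(Rational(50, 139), Mul(39, Pow(9, -1)))) = Add(Add(0, 24629), Add(Rational(50, 139), Mul(39, Rational(1, 9)))) = Add(24629, Add(Rational(50, 139), Rational(13, 3))) = Add(24629, Rational(1957, 417)) = Rational(10272250, 417)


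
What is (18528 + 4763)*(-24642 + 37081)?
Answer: 289716749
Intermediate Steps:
(18528 + 4763)*(-24642 + 37081) = 23291*12439 = 289716749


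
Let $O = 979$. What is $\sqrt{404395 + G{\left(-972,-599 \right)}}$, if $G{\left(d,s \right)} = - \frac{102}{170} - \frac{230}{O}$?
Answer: $\frac{\sqrt{9689698699010}}{4895} \approx 635.92$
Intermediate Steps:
$G{\left(d,s \right)} = - \frac{4087}{4895}$ ($G{\left(d,s \right)} = - \frac{102}{170} - \frac{230}{979} = \left(-102\right) \frac{1}{170} - \frac{230}{979} = - \frac{3}{5} - \frac{230}{979} = - \frac{4087}{4895}$)
$\sqrt{404395 + G{\left(-972,-599 \right)}} = \sqrt{404395 - \frac{4087}{4895}} = \sqrt{\frac{1979509438}{4895}} = \frac{\sqrt{9689698699010}}{4895}$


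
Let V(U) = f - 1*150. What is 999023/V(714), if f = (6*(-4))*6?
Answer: -999023/294 ≈ -3398.0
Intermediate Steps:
f = -144 (f = -24*6 = -144)
V(U) = -294 (V(U) = -144 - 1*150 = -144 - 150 = -294)
999023/V(714) = 999023/(-294) = 999023*(-1/294) = -999023/294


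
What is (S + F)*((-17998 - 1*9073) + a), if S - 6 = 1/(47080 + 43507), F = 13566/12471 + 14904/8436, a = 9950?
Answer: -40132462647410913/264728821777 ≈ -1.5160e+5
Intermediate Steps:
F = 8341960/2922371 (F = 13566*(1/12471) + 14904*(1/8436) = 4522/4157 + 1242/703 = 8341960/2922371 ≈ 2.8545)
S = 543523/90587 (S = 6 + 1/(47080 + 43507) = 6 + 1/90587 = 543523/90587 ≈ 6.0000)
(S + F)*((-17998 - 1*9073) + a) = (543523/90587 + 8341960/2922371)*((-17998 - 1*9073) + 9950) = 2344048983553*((-17998 - 9073) + 9950)/264728821777 = 2344048983553*(-27071 + 9950)/264728821777 = (2344048983553/264728821777)*(-17121) = -40132462647410913/264728821777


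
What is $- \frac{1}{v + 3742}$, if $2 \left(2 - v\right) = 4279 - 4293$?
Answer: $- \frac{1}{3751} \approx -0.0002666$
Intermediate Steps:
$v = 9$ ($v = 2 - \frac{4279 - 4293}{2} = 2 - -7 = 2 + 7 = 9$)
$- \frac{1}{v + 3742} = - \frac{1}{9 + 3742} = - \frac{1}{3751}$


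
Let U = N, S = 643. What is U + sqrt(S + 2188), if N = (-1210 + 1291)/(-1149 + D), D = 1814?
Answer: 81/665 + sqrt(2831) ≈ 53.329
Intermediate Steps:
N = 81/665 (N = (-1210 + 1291)/(-1149 + 1814) = 81/665 ≈ 0.12180)
U = 81/665 ≈ 0.12180
U + sqrt(S + 2188) = 81/665 + sqrt(643 + 2188) = 81/665 + sqrt(2831)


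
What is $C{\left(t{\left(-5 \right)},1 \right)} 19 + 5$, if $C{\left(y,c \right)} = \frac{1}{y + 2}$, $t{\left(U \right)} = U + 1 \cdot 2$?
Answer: $-14$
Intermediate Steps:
$t{\left(U \right)} = 2 + U$ ($t{\left(U \right)} = U + 2 = 2 + U$)
$C{\left(y,c \right)} = \frac{1}{2 + y}$
$C{\left(t{\left(-5 \right)},1 \right)} 19 + 5 = \frac{1}{2 + \left(2 - 5\right)} 19 + 5 = \frac{1}{2 - 3} \cdot 19 + 5 = \frac{1}{-1} \cdot 19 + 5 = \left(-1\right) 19 + 5 = -19 + 5 = -14$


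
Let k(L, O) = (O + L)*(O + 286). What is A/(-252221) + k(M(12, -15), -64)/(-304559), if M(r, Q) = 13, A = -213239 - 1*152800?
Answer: 114336117963/76816175539 ≈ 1.4884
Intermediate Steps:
A = -366039 (A = -213239 - 152800 = -366039)
k(L, O) = (286 + O)*(L + O) (k(L, O) = (L + O)*(286 + O) = (286 + O)*(L + O))
A/(-252221) + k(M(12, -15), -64)/(-304559) = -366039/(-252221) + ((-64)² + 286*13 + 286*(-64) + 13*(-64))/(-304559) = -366039*(-1/252221) + (4096 + 3718 - 18304 - 832)*(-1/304559) = 366039/252221 - 11322*(-1/304559) = 366039/252221 + 11322/304559 = 114336117963/76816175539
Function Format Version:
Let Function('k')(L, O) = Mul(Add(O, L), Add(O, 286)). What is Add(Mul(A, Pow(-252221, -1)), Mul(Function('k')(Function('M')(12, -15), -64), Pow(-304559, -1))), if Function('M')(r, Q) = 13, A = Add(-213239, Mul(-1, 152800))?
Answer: Rational(114336117963, 76816175539) ≈ 1.4884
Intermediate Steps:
A = -366039 (A = Add(-213239, -152800) = -366039)
Function('k')(L, O) = Mul(Add(286, O), Add(L, O)) (Function('k')(L, O) = Mul(Add(L, O), Add(286, O)) = Mul(Add(286, O), Add(L, O)))
Add(Mul(A, Pow(-252221, -1)), Mul(Function('k')(Function('M')(12, -15), -64), Pow(-304559, -1))) = Add(Mul(-366039, Pow(-252221, -1)), Mul(Add(Pow(-64, 2), Mul(286, 13), Mul(286, -64), Mul(13, -64)), Pow(-304559, -1))) = Add(Mul(-366039, Rational(-1, 252221)), Mul(Add(4096, 3718, -18304, -832), Rational(-1, 304559))) = Add(Rational(366039, 252221), Mul(-11322, Rational(-1, 304559))) = Add(Rational(366039, 252221), Rational(11322, 304559)) = Rational(114336117963, 76816175539)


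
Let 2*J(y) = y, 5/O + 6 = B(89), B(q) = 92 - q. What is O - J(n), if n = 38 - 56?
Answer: 22/3 ≈ 7.3333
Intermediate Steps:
n = -18
O = -5/3 (O = 5/(-6 + (92 - 1*89)) = 5/(-6 + (92 - 89)) = 5/(-6 + 3) = 5/(-3) = 5*(-⅓) = -5/3 ≈ -1.6667)
J(y) = y/2
O - J(n) = -5/3 - (-18)/2 = -5/3 - 1*(-9) = -5/3 + 9 = 22/3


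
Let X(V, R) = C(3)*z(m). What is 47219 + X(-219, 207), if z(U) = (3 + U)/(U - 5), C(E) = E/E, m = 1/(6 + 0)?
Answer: 1369332/29 ≈ 47218.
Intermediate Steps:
m = 1/6 ≈ 0.16667
C(E) = 1
z(U) = (3 + U)/(-5 + U)
X(V, R) = -19/29 (X(V, R) = 1*((3 + 1/6)/(-5 + 1/6)) = 1*((19/6)/(-29/6)) = 1*(-6/29*19/6) = 1*(-19/29) = -19/29)
47219 + X(-219, 207) = 47219 - 19/29 = 1369332/29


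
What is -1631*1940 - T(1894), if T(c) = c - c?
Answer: -3164140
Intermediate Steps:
T(c) = 0
-1631*1940 - T(1894) = -1631*1940 - 1*0 = -3164140 + 0 = -3164140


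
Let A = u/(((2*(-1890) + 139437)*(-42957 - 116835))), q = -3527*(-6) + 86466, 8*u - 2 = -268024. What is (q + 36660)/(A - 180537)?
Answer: -12510868118796288/15653932395928901 ≈ -0.79922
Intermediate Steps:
u = -134011/4 (u = 1/4 + (1/8)*(-268024) = 1/4 - 33503 = -134011/4 ≈ -33503.)
q = 107628 (q = 21162 + 86466 = 107628)
A = 134011/86707613376 (A = -134011*1/((-42957 - 116835)*(2*(-1890) + 139437))/4 = -134011*(-1/(159792*(-3780 + 139437)))/4 = -134011/(4*(135657*(-159792))) = -134011/4/(-21676903344) = -134011/4*(-1/21676903344) = 134011/86707613376 ≈ 1.5455e-6)
(q + 36660)/(A - 180537) = (107628 + 36660)/(134011/86707613376 - 180537) = 144288/(-15653932395928901/86707613376) = 144288*(-86707613376/15653932395928901) = -12510868118796288/15653932395928901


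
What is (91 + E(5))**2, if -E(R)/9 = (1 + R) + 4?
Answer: 1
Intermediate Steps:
E(R) = -45 - 9*R (E(R) = -9*((1 + R) + 4) = -9*(5 + R) = -45 - 9*R)
(91 + E(5))**2 = (91 + (-45 - 9*5))**2 = (91 + (-45 - 45))**2 = (91 - 90)**2 = 1**2 = 1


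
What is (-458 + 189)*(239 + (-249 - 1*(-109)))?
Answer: -26631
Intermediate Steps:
(-458 + 189)*(239 + (-249 - 1*(-109))) = -269*(239 + (-249 + 109)) = -269*(239 - 140) = -269*99 = -26631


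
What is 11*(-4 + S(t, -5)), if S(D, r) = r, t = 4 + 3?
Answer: -99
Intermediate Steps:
t = 7
11*(-4 + S(t, -5)) = 11*(-4 - 5) = 11*(-9) = -99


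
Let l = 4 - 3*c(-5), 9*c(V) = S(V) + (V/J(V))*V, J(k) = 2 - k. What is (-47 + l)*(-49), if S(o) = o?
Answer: 6251/3 ≈ 2083.7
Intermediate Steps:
c(V) = V/9 + V**2/(9*(2 - V)) (c(V) = (V + (V/(2 - V))*V)/9 = (V + V**2/(2 - V))/9 = V/9 + V**2/(9*(2 - V)))
l = 94/21 (l = 4 - (-6)*(-5)/(-18 + 9*(-5)) = 4 - (-6)*(-5)/(-18 - 45) = 4 - (-6)*(-5)/(-63) = 4 - (-6)*(-5)*(-1)/63 = 4 - 3*(-10/63) = 4 + 10/21 = 94/21 ≈ 4.4762)
(-47 + l)*(-49) = (-47 + 94/21)*(-49) = -893/21*(-49) = 6251/3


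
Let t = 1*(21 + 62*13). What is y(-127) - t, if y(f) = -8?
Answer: -835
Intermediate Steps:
t = 827 (t = 1*(21 + 806) = 1*827 = 827)
y(-127) - t = -8 - 1*827 = -8 - 827 = -835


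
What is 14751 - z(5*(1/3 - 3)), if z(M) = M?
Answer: 44293/3 ≈ 14764.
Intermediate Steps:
14751 - z(5*(1/3 - 3)) = 14751 - 5*(1/3 - 3) = 14751 - 5*(⅓ - 3) = 14751 - 5*(-8)/3 = 14751 - 1*(-40/3) = 14751 + 40/3 = 44293/3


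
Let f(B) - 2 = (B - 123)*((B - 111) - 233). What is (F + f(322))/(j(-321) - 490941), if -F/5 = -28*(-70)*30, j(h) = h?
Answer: 149188/245631 ≈ 0.60737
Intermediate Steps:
F = -294000 (F = -5*(-28*(-70))*30 = -9800*30 = -5*58800 = -294000)
f(B) = 2 + (-344 + B)*(-123 + B) (f(B) = 2 + (B - 123)*((B - 111) - 233) = 2 + (-123 + B)*((-111 + B) - 233) = 2 + (-123 + B)*(-344 + B) = 2 + (-344 + B)*(-123 + B))
(F + f(322))/(j(-321) - 490941) = (-294000 + (42314 + 322² - 467*322))/(-321 - 490941) = (-294000 + (42314 + 103684 - 150374))/(-491262) = (-294000 - 4376)*(-1/491262) = -298376*(-1/491262) = 149188/245631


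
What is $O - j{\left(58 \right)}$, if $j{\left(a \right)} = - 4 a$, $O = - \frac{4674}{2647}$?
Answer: $\frac{609430}{2647} \approx 230.23$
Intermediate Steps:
$O = - \frac{4674}{2647}$ ($O = \left(-4674\right) \frac{1}{2647} = - \frac{4674}{2647} \approx -1.7658$)
$O - j{\left(58 \right)} = - \frac{4674}{2647} - \left(-4\right) 58 = - \frac{4674}{2647} - -232 = - \frac{4674}{2647} + 232 = \frac{609430}{2647}$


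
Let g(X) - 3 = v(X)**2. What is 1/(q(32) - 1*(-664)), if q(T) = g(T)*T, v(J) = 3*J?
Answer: 1/295672 ≈ 3.3821e-6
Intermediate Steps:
g(X) = 3 + 9*X**2 (g(X) = 3 + (3*X)**2 = 3 + 9*X**2)
q(T) = T*(3 + 9*T**2) (q(T) = (3 + 9*T**2)*T = T*(3 + 9*T**2))
1/(q(32) - 1*(-664)) = 1/((3*32 + 9*32**3) - 1*(-664)) = 1/((96 + 9*32768) + 664) = 1/((96 + 294912) + 664) = 1/(295008 + 664) = 1/295672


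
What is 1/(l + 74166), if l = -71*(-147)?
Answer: 1/84603 ≈ 1.1820e-5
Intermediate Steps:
l = 10437
1/(l + 74166) = 1/(10437 + 74166) = 1/84603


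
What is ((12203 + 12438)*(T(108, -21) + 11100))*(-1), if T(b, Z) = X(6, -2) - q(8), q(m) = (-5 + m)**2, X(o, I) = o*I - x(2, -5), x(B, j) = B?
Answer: -272948357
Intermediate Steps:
X(o, I) = -2 + I*o (X(o, I) = o*I - 1*2 = I*o - 2 = -2 + I*o)
T(b, Z) = -23 (T(b, Z) = (-2 - 2*6) - (-5 + 8)**2 = (-2 - 12) - 1*3**2 = -14 - 1*9 = -14 - 9 = -23)
((12203 + 12438)*(T(108, -21) + 11100))*(-1) = ((12203 + 12438)*(-23 + 11100))*(-1) = (24641*11077)*(-1) = 272948357*(-1) = -272948357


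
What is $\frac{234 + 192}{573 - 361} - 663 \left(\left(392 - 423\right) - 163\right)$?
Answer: $\frac{13634145}{106} \approx 1.2862 \cdot 10^{5}$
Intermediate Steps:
$\frac{234 + 192}{573 - 361} - 663 \left(\left(392 - 423\right) - 163\right) = \frac{426}{212} - 663 \left(-31 - 163\right) = 426 \cdot \frac{1}{212} - -128622 = \frac{213}{106} + 128622 = \frac{13634145}{106}$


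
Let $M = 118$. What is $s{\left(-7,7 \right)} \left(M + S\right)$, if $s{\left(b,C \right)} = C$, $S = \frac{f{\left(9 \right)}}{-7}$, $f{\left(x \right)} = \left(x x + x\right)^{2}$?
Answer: $-7274$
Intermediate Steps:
$f{\left(x \right)} = \left(x + x^{2}\right)^{2}$ ($f{\left(x \right)} = \left(x^{2} + x\right)^{2} = \left(x + x^{2}\right)^{2}$)
$S = - \frac{8100}{7}$ ($S = \frac{9^{2} \left(1 + 9\right)^{2}}{-7} = 81 \cdot 10^{2} \left(- \frac{1}{7}\right) = 81 \cdot 100 \left(- \frac{1}{7}\right) = 8100 \left(- \frac{1}{7}\right) = - \frac{8100}{7} \approx -1157.1$)
$s{\left(-7,7 \right)} \left(M + S\right) = 7 \left(118 - \frac{8100}{7}\right) = 7 \left(- \frac{7274}{7}\right) = -7274$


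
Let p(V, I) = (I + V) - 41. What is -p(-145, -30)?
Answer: 216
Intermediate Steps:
p(V, I) = -41 + I + V
-p(-145, -30) = -(-41 - 30 - 145) = -1*(-216) = 216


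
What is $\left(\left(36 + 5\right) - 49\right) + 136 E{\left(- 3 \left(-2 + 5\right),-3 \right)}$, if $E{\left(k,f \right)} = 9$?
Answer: $1216$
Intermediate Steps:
$\left(\left(36 + 5\right) - 49\right) + 136 E{\left(- 3 \left(-2 + 5\right),-3 \right)} = \left(\left(36 + 5\right) - 49\right) + 136 \cdot 9 = \left(41 - 49\right) + 1224 = -8 + 1224 = 1216$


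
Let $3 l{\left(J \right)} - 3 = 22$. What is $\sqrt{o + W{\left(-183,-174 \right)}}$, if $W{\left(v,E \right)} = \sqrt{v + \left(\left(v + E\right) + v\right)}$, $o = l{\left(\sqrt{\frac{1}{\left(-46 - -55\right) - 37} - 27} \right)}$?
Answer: $\frac{\sqrt{75 + 9 i \sqrt{723}}}{3} \approx 4.271 + 3.1478 i$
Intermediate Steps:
$l{\left(J \right)} = \frac{25}{3}$ ($l{\left(J \right)} = 1 + \frac{1}{3} \cdot 22 = 1 + \frac{22}{3} = \frac{25}{3}$)
$o = \frac{25}{3} \approx 8.3333$
$W{\left(v,E \right)} = \sqrt{E + 3 v}$ ($W{\left(v,E \right)} = \sqrt{v + \left(\left(E + v\right) + v\right)} = \sqrt{v + \left(E + 2 v\right)} = \sqrt{E + 3 v}$)
$\sqrt{o + W{\left(-183,-174 \right)}} = \sqrt{\frac{25}{3} + \sqrt{-174 + 3 \left(-183\right)}} = \sqrt{\frac{25}{3} + \sqrt{-174 - 549}} = \sqrt{\frac{25}{3} + \sqrt{-723}} = \sqrt{\frac{25}{3} + i \sqrt{723}}$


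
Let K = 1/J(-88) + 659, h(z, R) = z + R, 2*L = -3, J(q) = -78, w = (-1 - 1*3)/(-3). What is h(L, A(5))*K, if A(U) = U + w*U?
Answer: 3135461/468 ≈ 6699.7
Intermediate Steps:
w = 4/3 (w = (-1 - 3)*(-⅓) = -4*(-⅓) = 4/3 ≈ 1.3333)
L = -3/2 (L = (½)*(-3) = -3/2 ≈ -1.5000)
A(U) = 7*U/3 (A(U) = U + 4*U/3 = 7*U/3)
h(z, R) = R + z
K = 51401/78 (K = 1/(-78) + 659 = -1/78 + 659 = 51401/78 ≈ 658.99)
h(L, A(5))*K = ((7/3)*5 - 3/2)*(51401/78) = (35/3 - 3/2)*(51401/78) = (61/6)*(51401/78) = 3135461/468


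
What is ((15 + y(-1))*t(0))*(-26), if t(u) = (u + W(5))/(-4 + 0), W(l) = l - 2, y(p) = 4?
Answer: 741/2 ≈ 370.50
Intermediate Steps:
W(l) = -2 + l
t(u) = -¾ - u/4 (t(u) = (u + (-2 + 5))/(-4 + 0) = (u + 3)/(-4) = (3 + u)*(-¼) = -¾ - u/4)
((15 + y(-1))*t(0))*(-26) = ((15 + 4)*(-¾ - ¼*0))*(-26) = (19*(-¾ + 0))*(-26) = (19*(-¾))*(-26) = -57/4*(-26) = 741/2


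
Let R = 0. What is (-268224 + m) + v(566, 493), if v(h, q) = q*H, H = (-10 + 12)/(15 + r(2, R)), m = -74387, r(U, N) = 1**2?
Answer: -2740395/8 ≈ -3.4255e+5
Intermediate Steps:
r(U, N) = 1
H = 1/8 (H = (-10 + 12)/(15 + 1) = 2/16 = 2*(1/16) = 1/8 ≈ 0.12500)
v(h, q) = q/8 (v(h, q) = q*(1/8) = q/8)
(-268224 + m) + v(566, 493) = (-268224 - 74387) + (1/8)*493 = -342611 + 493/8 = -2740395/8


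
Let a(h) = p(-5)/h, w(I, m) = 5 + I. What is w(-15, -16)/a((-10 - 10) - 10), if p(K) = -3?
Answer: -100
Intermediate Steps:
a(h) = -3/h
w(-15, -16)/a((-10 - 10) - 10) = (5 - 15)/((-3/((-10 - 10) - 10))) = -10/((-3/(-20 - 10))) = -10/((-3/(-30))) = -10/((-3*(-1/30))) = -10/1/10 = -10*10 = -100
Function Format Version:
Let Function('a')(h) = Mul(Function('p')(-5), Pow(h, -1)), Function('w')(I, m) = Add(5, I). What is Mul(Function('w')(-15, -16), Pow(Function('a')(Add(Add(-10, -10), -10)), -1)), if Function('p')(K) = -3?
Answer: -100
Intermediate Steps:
Function('a')(h) = Mul(-3, Pow(h, -1))
Mul(Function('w')(-15, -16), Pow(Function('a')(Add(Add(-10, -10), -10)), -1)) = Mul(Add(5, -15), Pow(Mul(-3, Pow(Add(Add(-10, -10), -10), -1)), -1)) = Mul(-10, Pow(Mul(-3, Pow(Add(-20, -10), -1)), -1)) = Mul(-10, Pow(Mul(-3, Pow(-30, -1)), -1)) = Mul(-10, Pow(Mul(-3, Rational(-1, 30)), -1)) = Mul(-10, Pow(Rational(1, 10), -1)) = Mul(-10, 10) = -100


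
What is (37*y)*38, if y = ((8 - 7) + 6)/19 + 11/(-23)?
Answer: -3552/23 ≈ -154.43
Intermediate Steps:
y = -48/437 (y = (1 + 6)*(1/19) + 11*(-1/23) = 7*(1/19) - 11/23 = 7/19 - 11/23 = -48/437 ≈ -0.10984)
(37*y)*38 = (37*(-48/437))*38 = -1776/437*38 = -3552/23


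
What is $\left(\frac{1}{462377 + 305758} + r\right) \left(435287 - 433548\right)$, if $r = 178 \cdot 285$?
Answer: $\frac{67764462590189}{768135} \approx 8.822 \cdot 10^{7}$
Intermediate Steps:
$r = 50730$
$\left(\frac{1}{462377 + 305758} + r\right) \left(435287 - 433548\right) = \left(\frac{1}{462377 + 305758} + 50730\right) \left(435287 - 433548\right) = \left(\frac{1}{768135} + 50730\right) 1739 = \frac{38967488551}{768135} \cdot 1739 = \frac{67764462590189}{768135}$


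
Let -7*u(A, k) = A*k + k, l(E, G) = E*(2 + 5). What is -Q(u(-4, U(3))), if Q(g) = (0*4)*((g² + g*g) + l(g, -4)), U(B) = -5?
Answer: 0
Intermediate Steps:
l(E, G) = 7*E (l(E, G) = E*7 = 7*E)
u(A, k) = -k/7 - A*k/7 (u(A, k) = -(A*k + k)/7 = -(k + A*k)/7 = -k/7 - A*k/7)
Q(g) = 0 (Q(g) = (0*4)*((g² + g*g) + 7*g) = 0*((g² + g²) + 7*g) = 0*(2*g² + 7*g) = 0)
-Q(u(-4, U(3))) = -1*0 = 0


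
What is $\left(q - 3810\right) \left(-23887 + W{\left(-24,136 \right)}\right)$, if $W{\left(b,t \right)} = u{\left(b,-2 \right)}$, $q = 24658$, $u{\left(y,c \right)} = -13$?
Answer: $-498267200$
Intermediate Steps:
$W{\left(b,t \right)} = -13$
$\left(q - 3810\right) \left(-23887 + W{\left(-24,136 \right)}\right) = \left(24658 - 3810\right) \left(-23887 - 13\right) = 20848 \left(-23900\right) = -498267200$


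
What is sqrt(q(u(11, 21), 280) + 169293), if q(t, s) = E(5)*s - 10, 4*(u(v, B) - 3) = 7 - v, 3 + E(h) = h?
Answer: sqrt(169843) ≈ 412.12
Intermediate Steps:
E(h) = -3 + h
u(v, B) = 19/4 - v/4 (u(v, B) = 3 + (7 - v)/4 = 3 + (7/4 - v/4) = 19/4 - v/4)
q(t, s) = -10 + 2*s (q(t, s) = (-3 + 5)*s - 10 = 2*s - 10 = -10 + 2*s)
sqrt(q(u(11, 21), 280) + 169293) = sqrt((-10 + 2*280) + 169293) = sqrt((-10 + 560) + 169293) = sqrt(550 + 169293) = sqrt(169843)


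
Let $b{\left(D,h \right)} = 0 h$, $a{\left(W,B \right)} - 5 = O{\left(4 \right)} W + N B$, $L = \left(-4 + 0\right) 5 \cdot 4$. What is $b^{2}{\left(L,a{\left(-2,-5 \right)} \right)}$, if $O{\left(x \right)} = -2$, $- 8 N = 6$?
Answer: $0$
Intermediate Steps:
$N = - \frac{3}{4}$ ($N = \left(- \frac{1}{8}\right) 6 = - \frac{3}{4} \approx -0.75$)
$L = -80$ ($L = \left(-4\right) 5 \cdot 4 = \left(-20\right) 4 = -80$)
$a{\left(W,B \right)} = 5 - 2 W - \frac{3 B}{4}$ ($a{\left(W,B \right)} = 5 - \left(2 W + \frac{3 B}{4}\right) = 5 - 2 W - \frac{3 B}{4}$)
$b{\left(D,h \right)} = 0$
$b^{2}{\left(L,a{\left(-2,-5 \right)} \right)} = 0^{2} = 0$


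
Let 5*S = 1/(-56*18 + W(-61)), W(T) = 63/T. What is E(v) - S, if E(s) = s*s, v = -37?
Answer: 421316656/307755 ≈ 1369.0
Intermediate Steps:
E(s) = s²
S = -61/307755 (S = 1/(5*(-56*18 + 63/(-61))) = 1/(5*(-1008 + 63*(-1/61))) = 1/(5*(-1008 - 63/61)) = 1/(5*(-61551/61)) = (⅕)*(-61/61551) = -61/307755 ≈ -0.00019821)
E(v) - S = (-37)² - 1*(-61/307755) = 1369 + 61/307755 = 421316656/307755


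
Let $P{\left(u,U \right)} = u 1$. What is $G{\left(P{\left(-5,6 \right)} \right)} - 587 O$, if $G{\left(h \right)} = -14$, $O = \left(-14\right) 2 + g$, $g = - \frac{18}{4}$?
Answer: $\frac{38127}{2} \approx 19064.0$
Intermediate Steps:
$P{\left(u,U \right)} = u$
$g = - \frac{9}{2}$ ($g = \left(-18\right) \frac{1}{4} = - \frac{9}{2} \approx -4.5$)
$O = - \frac{65}{2}$ ($O = \left(-14\right) 2 - \frac{9}{2} = -28 - \frac{9}{2} = - \frac{65}{2} \approx -32.5$)
$G{\left(P{\left(-5,6 \right)} \right)} - 587 O = -14 - - \frac{38155}{2} = -14 + \frac{38155}{2} = \frac{38127}{2}$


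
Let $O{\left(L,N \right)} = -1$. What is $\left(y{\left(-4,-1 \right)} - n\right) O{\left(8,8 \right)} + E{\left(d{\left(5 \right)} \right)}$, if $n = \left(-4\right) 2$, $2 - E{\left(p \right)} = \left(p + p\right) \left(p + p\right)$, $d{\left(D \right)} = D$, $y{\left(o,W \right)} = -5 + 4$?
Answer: $-105$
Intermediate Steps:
$y{\left(o,W \right)} = -1$
$E{\left(p \right)} = 2 - 4 p^{2}$ ($E{\left(p \right)} = 2 - \left(p + p\right) \left(p + p\right) = 2 - 2 p 2 p = 2 - 4 p^{2}$)
$n = -8$
$\left(y{\left(-4,-1 \right)} - n\right) O{\left(8,8 \right)} + E{\left(d{\left(5 \right)} \right)} = \left(-1 - -8\right) \left(-1\right) + \left(2 - 4 \cdot 5^{2}\right) = \left(-1 + 8\right) \left(-1\right) + \left(2 - 100\right) = 7 \left(-1\right) + \left(2 - 100\right) = -7 - 98 = -105$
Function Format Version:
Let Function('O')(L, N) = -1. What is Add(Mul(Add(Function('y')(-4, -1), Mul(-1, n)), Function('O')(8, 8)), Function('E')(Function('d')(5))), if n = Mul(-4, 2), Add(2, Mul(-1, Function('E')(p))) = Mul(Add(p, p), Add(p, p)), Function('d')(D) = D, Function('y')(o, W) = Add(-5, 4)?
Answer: -105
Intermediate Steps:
Function('y')(o, W) = -1
Function('E')(p) = Add(2, Mul(-4, Pow(p, 2))) (Function('E')(p) = Add(2, Mul(-1, Mul(Add(p, p), Add(p, p)))) = Add(2, Mul(-1, Mul(Mul(2, p), Mul(2, p)))) = Add(2, Mul(-1, Mul(4, Pow(p, 2)))) = Add(2, Mul(-4, Pow(p, 2))))
n = -8
Add(Mul(Add(Function('y')(-4, -1), Mul(-1, n)), Function('O')(8, 8)), Function('E')(Function('d')(5))) = Add(Mul(Add(-1, Mul(-1, -8)), -1), Add(2, Mul(-4, Pow(5, 2)))) = Add(Mul(Add(-1, 8), -1), Add(2, Mul(-4, 25))) = Add(Mul(7, -1), Add(2, -100)) = Add(-7, -98) = -105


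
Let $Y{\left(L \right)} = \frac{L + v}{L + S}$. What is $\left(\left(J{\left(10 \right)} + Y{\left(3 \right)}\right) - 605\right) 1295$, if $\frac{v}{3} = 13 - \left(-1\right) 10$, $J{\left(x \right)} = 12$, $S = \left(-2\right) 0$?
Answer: $-736855$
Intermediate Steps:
$S = 0$
$v = 69$ ($v = 3 \left(13 - \left(-1\right) 10\right) = 3 \left(13 - -10\right) = 3 \left(13 + 10\right) = 3 \cdot 23 = 69$)
$Y{\left(L \right)} = \frac{69 + L}{L}$ ($Y{\left(L \right)} = \frac{L + 69}{L + 0} = \frac{69 + L}{L}$)
$\left(\left(J{\left(10 \right)} + Y{\left(3 \right)}\right) - 605\right) 1295 = \left(\left(12 + \frac{69 + 3}{3}\right) - 605\right) 1295 = \left(\left(12 + \frac{1}{3} \cdot 72\right) - 605\right) 1295 = \left(\left(12 + 24\right) - 605\right) 1295 = \left(36 - 605\right) 1295 = \left(-569\right) 1295 = -736855$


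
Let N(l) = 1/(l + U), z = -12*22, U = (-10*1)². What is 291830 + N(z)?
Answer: 47860119/164 ≈ 2.9183e+5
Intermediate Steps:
U = 100 (U = (-10)² = 100)
z = -264
N(l) = 1/(100 + l) (N(l) = 1/(l + 100) = 1/(100 + l))
291830 + N(z) = 291830 + 1/(100 - 264) = 291830 + 1/(-164) = 291830 - 1/164 = 47860119/164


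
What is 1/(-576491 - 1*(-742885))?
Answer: 1/166394 ≈ 6.0098e-6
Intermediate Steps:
1/(-576491 - 1*(-742885)) = 1/(-576491 + 742885) = 1/166394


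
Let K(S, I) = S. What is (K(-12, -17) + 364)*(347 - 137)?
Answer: 73920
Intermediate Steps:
(K(-12, -17) + 364)*(347 - 137) = (-12 + 364)*(347 - 137) = 352*210 = 73920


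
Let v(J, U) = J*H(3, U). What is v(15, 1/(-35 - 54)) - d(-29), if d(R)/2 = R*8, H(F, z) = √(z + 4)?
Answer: 464 + 15*√31595/89 ≈ 493.96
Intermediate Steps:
H(F, z) = √(4 + z)
v(J, U) = J*√(4 + U)
d(R) = 16*R (d(R) = 2*(R*8) = 2*(8*R) = 16*R)
v(15, 1/(-35 - 54)) - d(-29) = 15*√(4 + 1/(-35 - 54)) - 16*(-29) = 15*√(4 + 1/(-89)) - 1*(-464) = 15*√(4 - 1/89) + 464 = 15*√(355/89) + 464 = 15*(√31595/89) + 464 = 15*√31595/89 + 464 = 464 + 15*√31595/89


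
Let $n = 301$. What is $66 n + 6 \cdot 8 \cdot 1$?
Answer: $19914$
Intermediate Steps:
$66 n + 6 \cdot 8 \cdot 1 = 66 \cdot 301 + 6 \cdot 8 \cdot 1 = 19866 + 48 \cdot 1 = 19866 + 48 = 19914$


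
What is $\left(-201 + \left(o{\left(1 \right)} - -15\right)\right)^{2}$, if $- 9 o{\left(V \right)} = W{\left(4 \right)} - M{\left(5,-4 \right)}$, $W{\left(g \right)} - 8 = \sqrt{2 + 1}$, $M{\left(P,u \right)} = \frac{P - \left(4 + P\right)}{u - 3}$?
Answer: $\frac{138533047}{3969} + \frac{23540 \sqrt{3}}{567} \approx 34976.0$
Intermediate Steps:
$M{\left(P,u \right)} = - \frac{4}{-3 + u}$
$W{\left(g \right)} = 8 + \sqrt{3}$ ($W{\left(g \right)} = 8 + \sqrt{2 + 1} = 8 + \sqrt{3}$)
$o{\left(V \right)} = - \frac{52}{63} - \frac{\sqrt{3}}{9}$ ($o{\left(V \right)} = - \frac{\left(8 + \sqrt{3}\right) - - \frac{4}{-3 - 4}}{9} = - \frac{\left(8 + \sqrt{3}\right) - - \frac{4}{-7}}{9} = - \frac{\left(8 + \sqrt{3}\right) - \left(-4\right) \left(- \frac{1}{7}\right)}{9} = - \frac{\left(8 + \sqrt{3}\right) - \frac{4}{7}}{9} = - \frac{\frac{52}{7} + \sqrt{3}}{9} = - \frac{52}{63} - \frac{\sqrt{3}}{9}$)
$\left(-201 + \left(o{\left(1 \right)} - -15\right)\right)^{2} = \left(-201 - \left(- \frac{893}{63} + \frac{\sqrt{3}}{9}\right)\right)^{2} = \left(-201 + \left(\left(- \frac{52}{63} - \frac{\sqrt{3}}{9}\right) + 15\right)\right)^{2} = \left(-201 + \left(\frac{893}{63} - \frac{\sqrt{3}}{9}\right)\right)^{2} = \left(- \frac{11770}{63} - \frac{\sqrt{3}}{9}\right)^{2}$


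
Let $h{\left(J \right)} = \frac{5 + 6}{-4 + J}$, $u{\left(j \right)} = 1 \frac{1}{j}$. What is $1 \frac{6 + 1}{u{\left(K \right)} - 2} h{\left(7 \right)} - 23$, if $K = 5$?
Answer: $- \frac{1006}{27} \approx -37.259$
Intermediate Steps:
$u{\left(j \right)} = \frac{1}{j}$
$h{\left(J \right)} = \frac{11}{-4 + J}$
$1 \frac{6 + 1}{u{\left(K \right)} - 2} h{\left(7 \right)} - 23 = 1 \frac{6 + 1}{\frac{1}{5} - 2} \frac{11}{-4 + 7} - 23 = 1 \frac{7}{\frac{1}{5} - 2} \cdot \frac{11}{3} - 23 = 1 \frac{7}{- \frac{9}{5}} \cdot 11 \cdot \frac{1}{3} - 23 = 1 \cdot 7 \left(- \frac{5}{9}\right) \frac{11}{3} - 23 = 1 \left(- \frac{35}{9}\right) \frac{11}{3} - 23 = \left(- \frac{35}{9}\right) \frac{11}{3} - 23 = - \frac{385}{27} - 23 = - \frac{1006}{27}$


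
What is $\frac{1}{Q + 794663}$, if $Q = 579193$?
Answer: $\frac{1}{1373856} \approx 7.2788 \cdot 10^{-7}$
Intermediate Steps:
$\frac{1}{Q + 794663} = \frac{1}{579193 + 794663} = \frac{1}{1373856}$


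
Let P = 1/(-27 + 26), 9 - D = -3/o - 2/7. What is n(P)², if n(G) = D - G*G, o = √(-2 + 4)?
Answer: 7169/98 + 174*√2/7 ≈ 108.31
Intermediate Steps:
o = √2 ≈ 1.4142
D = 65/7 + 3*√2/2 (D = 9 - (-3*√2/2 - 2/7) = 9 - (-2/7 - 3*√2/2) = 9 + (2/7 + 3*√2/2) = 65/7 + 3*√2/2 ≈ 11.407)
P = -1 (P = 1/(-1) = -1)
n(G) = 65/7 - G² + 3*√2/2 (n(G) = (65/7 + 3*√2/2) - G*G = (65/7 + 3*√2/2) - G² = 65/7 - G² + 3*√2/2)
n(P)² = (65/7 - 1*(-1)² + 3*√2/2)² = (65/7 - 1*1 + 3*√2/2)² = (65/7 - 1 + 3*√2/2)² = (58/7 + 3*√2/2)²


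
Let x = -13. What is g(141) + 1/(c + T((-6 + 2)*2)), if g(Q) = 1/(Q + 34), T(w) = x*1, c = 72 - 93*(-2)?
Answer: 12/1225 ≈ 0.0097959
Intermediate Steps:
c = 258 (c = 72 + 186 = 258)
T(w) = -13 (T(w) = -13*1 = -13)
g(Q) = 1/(34 + Q)
g(141) + 1/(c + T((-6 + 2)*2)) = 1/(34 + 141) + 1/(258 - 13) = 1/175 + 1/245 = 12/1225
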